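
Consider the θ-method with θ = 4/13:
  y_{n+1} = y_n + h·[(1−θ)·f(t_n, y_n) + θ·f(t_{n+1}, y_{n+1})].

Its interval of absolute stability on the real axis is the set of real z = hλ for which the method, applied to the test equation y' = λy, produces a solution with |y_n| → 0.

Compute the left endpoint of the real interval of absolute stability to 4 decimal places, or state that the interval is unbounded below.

z* = -5.2000.

Set f=λy, z=hλ:
  y_{n+1} = y_n + z·[9/13·y_n + 4/13·y_{n+1}] ⇒ (1 − 4/13z)y_{n+1} = (1 + 9/13z)y_n
  ⇒ R(z) = (1 + 9/13z)/(1 − 4/13z).

Find x<0 with |R(x)|<1.
x=-0.68: |R|=0.4377
R=−1: 1+9/13x = −1+4/13x ⇒ -5/13x=2 ⇒ x=2/(-5/13)=-5.2000
Confirm numerically:
  x=-3.991: |R|=0.79129 <1
  x=-3.674: |R|=0.72451 <1
  x=-3.160: |R|=0.60218 <1
  x=-3.103: |R|=0.58740 <1
  x=-5.553: |R|=1.05012 >1
  x=-5.509: |R|=1.04410 >1
So |R|<1 on (-5.2000, 0).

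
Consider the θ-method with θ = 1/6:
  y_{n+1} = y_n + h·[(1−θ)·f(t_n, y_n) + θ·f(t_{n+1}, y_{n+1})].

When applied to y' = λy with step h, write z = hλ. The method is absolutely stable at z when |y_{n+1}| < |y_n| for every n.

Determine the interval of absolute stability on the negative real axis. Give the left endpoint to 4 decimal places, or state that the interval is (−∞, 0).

(-3.0000, 0).

Test eqn y'=λy, z=hλ:
  y_{n+1} = y_n + z·[5/6·y_n + 1/6·y_{n+1}] ⇒ (1 − 1/6z)y_{n+1} = (1 + 5/6z)y_n
  so R(z) = (1 + 5/6z)/(1 − 1/6z).

Solve |R(x)|<1 on ℝ⁻.
x=-1.08: |R|=0.0847
R=−1: 1+5/6x = −1+1/6x ⇒ -2/3x=2 ⇒ x=2/(-2/3)=-3.0000
Confirm numerically:
  x=-1.856: |R|=0.41752 <1
  x=-1.624: |R|=0.27807 <1
  x=-1.297: |R|=0.06647 <1
  x=-3.493: |R|=1.20773 >1
  x=-3.323: |R|=1.13858 >1
  x=-3.212: |R|=1.09205 >1
Interval (-3.0000, 0).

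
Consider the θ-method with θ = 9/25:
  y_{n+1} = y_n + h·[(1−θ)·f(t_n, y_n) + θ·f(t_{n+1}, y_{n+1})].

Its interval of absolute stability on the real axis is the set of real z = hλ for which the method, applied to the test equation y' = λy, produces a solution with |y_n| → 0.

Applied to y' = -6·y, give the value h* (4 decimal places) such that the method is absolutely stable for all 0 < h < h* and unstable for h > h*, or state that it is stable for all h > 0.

On y'=λy, z=hλ:
  y_{n+1} = y_n + z·[16/25·y_n + 9/25·y_{n+1}] ⇒ (1 − 9/25z)y_{n+1} = (1 + 16/25z)y_n
  so R(z) = (1 + 16/25z)/(1 − 9/25z).

Boundary: |R(x)|=1, x<0.
x=-1.75: |R|=0.0736
R=−1: 1+16/25x = −1+9/25x ⇒ -7/25x=2 ⇒ x=2/(-7/25)=-7.1429
Confirm numerically:
  x=-5.310: |R|=0.82374 <1
  x=-3.411: |R|=0.53100 <1
  x=-3.147: |R|=0.47544 <1
  x=-7.714: |R|=1.04234 >1
  x=-7.583: |R|=1.03304 >1
  x=-7.467: |R|=1.02461 >1
So |R|<1 on (-7.1429, 0).

(-7.1429,0); λ=-6 ⇒ h* = (50/7)/6 = 1.1905.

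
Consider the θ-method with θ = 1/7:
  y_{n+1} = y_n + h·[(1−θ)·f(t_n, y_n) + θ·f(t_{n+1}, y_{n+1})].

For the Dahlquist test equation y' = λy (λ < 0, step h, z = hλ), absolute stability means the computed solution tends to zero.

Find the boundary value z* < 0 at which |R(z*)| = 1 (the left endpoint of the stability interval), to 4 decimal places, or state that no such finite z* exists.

left endpoint -2.8000.

On y'=λy, z=hλ:
  y_{n+1} = y_n + z·[6/7·y_n + 1/7·y_{n+1}] ⇒ (1 − 1/7z)y_{n+1} = (1 + 6/7z)y_n
  ⇒ R(z) = (1 + 6/7z)/(1 − 1/7z).

Need |R(x)|<1, x<0.
x=-0.8: |R|=0.2821
R=−1: 1+6/7x = −1+1/7x ⇒ -5/7x=2 ⇒ x=2/(-5/7)=-2.8000
Confirm numerically:
  x=-2.401: |R|=0.78779 <1
  x=-1.588: |R|=0.29436 <1
  x=-1.125: |R|=0.03077 <1
  x=-3.045: |R|=1.12195 >1
  x=-2.860: |R|=1.03043 >1
So |R|<1 on (-2.8000, 0).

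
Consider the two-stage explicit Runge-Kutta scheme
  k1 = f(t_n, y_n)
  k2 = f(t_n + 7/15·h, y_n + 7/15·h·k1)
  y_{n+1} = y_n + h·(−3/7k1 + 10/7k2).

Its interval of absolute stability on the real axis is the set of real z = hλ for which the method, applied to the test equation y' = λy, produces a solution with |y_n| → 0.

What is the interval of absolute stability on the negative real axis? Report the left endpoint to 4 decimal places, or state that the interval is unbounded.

z∈(-1.5000,0).

Set f=λy, z=hλ:
  k1=λy_n ⇒ h·k1=z·y_n;  k2=λ(1+7/15z)y_n ⇒ h·k2=z(1+7/15z)y_n
  y_{n+1}/y_n = 1 − 3/7z + 10/7z(1+7/15z) = 1 + z + 2/3z²
  so R(z) = 1 + z + 2/3z².

Solve |R(x)|<1 on ℝ⁻.
x=-1.7: |R|=1.2267
R=1: x+2/3x²=0 ⇒ x=−3/2=-1.5000; min R=1−1/(4·2/3)=0.6250>−1
Confirm numerically:
  x=-1.255: |R|=0.79502 <1
  x=-1.080: |R|=0.69760 <1
  x=-0.940: |R|=0.64907 <1
  x=-0.747: |R|=0.62501 <1
  x=-1.740: |R|=1.27840 >1
  x=-1.712: |R|=1.24196 >1
  x=-1.616: |R|=1.12497 >1
So |R|<1 on (-1.5000, 0).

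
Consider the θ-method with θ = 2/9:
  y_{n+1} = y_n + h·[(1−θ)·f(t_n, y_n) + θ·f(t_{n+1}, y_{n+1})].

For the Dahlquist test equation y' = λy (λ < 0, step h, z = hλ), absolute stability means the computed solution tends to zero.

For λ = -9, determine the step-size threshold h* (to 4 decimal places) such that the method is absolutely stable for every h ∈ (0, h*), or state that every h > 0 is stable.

On y'=λy, z=hλ:
  y_{n+1} = y_n + z·[7/9·y_n + 2/9·y_{n+1}] ⇒ (1 − 2/9z)y_{n+1} = (1 + 7/9z)y_n
  Hence R(z) = (1 + 7/9z)/(1 − 2/9z).

Boundary: |R(x)|=1, x<0.
x=-0.54: |R|=0.5179
R=−1: 1+7/9x = −1+2/9x ⇒ -5/9x=2 ⇒ x=2/(-5/9)=-3.6000
Confirm numerically:
  x=-3.475: |R|=0.96082 <1
  x=-2.958: |R|=0.78479 <1
  x=-1.493: |R|=0.12106 <1
  x=-4.117: |R|=1.14999 >1
  x=-3.889: |R|=1.08612 >1
  x=-3.701: |R|=1.03079 >1
So |R|<1 on (-3.6000, 0).

(-3.6000,0); λ=-9 ⇒ h* = (18/5)/9 = 0.4000.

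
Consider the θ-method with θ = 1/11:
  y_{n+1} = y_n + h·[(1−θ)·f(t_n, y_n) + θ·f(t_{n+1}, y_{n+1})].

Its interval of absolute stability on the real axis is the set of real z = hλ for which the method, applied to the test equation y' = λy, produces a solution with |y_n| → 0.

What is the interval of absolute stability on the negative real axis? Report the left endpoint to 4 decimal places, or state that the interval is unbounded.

With y'=λy (z=hλ):
  y_{n+1} = y_n + z·[10/11·y_n + 1/11·y_{n+1}] ⇒ (1 − 1/11z)y_{n+1} = (1 + 10/11z)y_n
  so R(z) = (1 + 10/11z)/(1 − 1/11z).

Solve |R(x)|<1 on ℝ⁻.
x=-1.09: |R|=0.0083
R=−1: 1+10/11x = −1+1/11x ⇒ -9/11x=2 ⇒ x=2/(-9/11)=-2.4444
Confirm numerically:
  x=-1.254: |R|=0.12567 <1
  x=-1.156: |R|=0.04607 <1
  x=-1.086: |R|=0.01158 <1
  x=-2.944: |R|=1.32243 >1
  x=-2.808: |R|=1.23696 >1
  x=-2.631: |R|=1.12318 >1
Interval (-2.4444, 0).

(-2.4444, 0).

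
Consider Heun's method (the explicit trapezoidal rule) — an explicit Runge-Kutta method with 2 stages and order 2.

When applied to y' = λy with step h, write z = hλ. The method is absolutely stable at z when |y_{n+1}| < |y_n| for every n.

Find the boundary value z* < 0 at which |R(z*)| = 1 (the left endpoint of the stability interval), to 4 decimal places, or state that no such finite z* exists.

With y'=λy (z=hλ):
  order 2, 2-stage ⇒ R(z)=1+z+z^2/2
  (e.g. R(-0.42)=0.66820, |R|=0.66820)

Solve |R(x)|<1 on ℝ⁻.
x=-0.42: |R|=0.6682
|R(-2.38)|=1.4522 |R(-2.32)|=1.3712 |R(-2.05)|=1.0512
Bisect:
  x_lo=-2.4625 |R|=1.5695  x_hi=-0.2136 |R|=0.8092
  mid=-1.33807 |R|=0.55714 →hi
  mid=-1.90029 |R|=0.90526 →hi
  mid=-2.18141 |R|=1.19786 →lo
  mid=-2.04085 |R|=1.04169 →lo
  mid=-1.97057 |R|=0.97101 →hi
  mid=-2.00571 |R|=1.00573 →lo
  mid=-1.98814 |R|=0.98821 →hi
  mid=-1.99693 |R|=0.99693 →hi
  mid=-2.00132 |R|=1.00132 →lo
  mid=-1.99912 |R|=0.99912 →hi
  ...
  [-2.00008,-1.99995] ⇒ x*=-2.0000
Stable set (-2.0000, 0).

left endpoint -2.0000.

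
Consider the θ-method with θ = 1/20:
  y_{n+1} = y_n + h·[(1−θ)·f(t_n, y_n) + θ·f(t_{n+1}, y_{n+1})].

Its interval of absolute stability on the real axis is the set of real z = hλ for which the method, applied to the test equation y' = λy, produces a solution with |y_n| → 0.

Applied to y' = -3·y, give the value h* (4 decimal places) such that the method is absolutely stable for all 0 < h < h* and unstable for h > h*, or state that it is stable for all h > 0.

(-2.2222,0); λ=-3 ⇒ h* = (20/9)/3 = 0.7407.

Test eqn y'=λy, z=hλ:
  y_{n+1} = y_n + z·[19/20·y_n + 1/20·y_{n+1}] ⇒ (1 − 1/20z)y_{n+1} = (1 + 19/20z)y_n
  R(z) = (1 + 19/20z)/(1 − 1/20z).

Solve |R(x)|<1 on ℝ⁻.
x=-1.27: |R|=0.1942
R=−1: 1+19/20x = −1+1/20x ⇒ -9/10x=2 ⇒ x=2/(-9/10)=-2.2222
Confirm numerically:
  x=-1.908: |R|=0.74183 <1
  x=-1.338: |R|=0.25410 <1
  x=-1.132: |R|=0.07136 <1
  x=-1.064: |R|=0.01025 <1
  x=-2.428: |R|=1.16515 >1
  x=-2.299: |R|=1.06198 >1
So |R|<1 on (-2.2222, 0).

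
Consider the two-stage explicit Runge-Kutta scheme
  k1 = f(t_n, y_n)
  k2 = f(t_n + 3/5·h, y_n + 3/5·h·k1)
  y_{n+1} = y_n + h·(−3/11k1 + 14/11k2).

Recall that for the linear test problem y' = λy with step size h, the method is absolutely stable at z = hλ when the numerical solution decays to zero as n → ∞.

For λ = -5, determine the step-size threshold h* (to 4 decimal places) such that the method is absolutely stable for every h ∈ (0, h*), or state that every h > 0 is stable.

Set f=λy, z=hλ:
  k1=λy_n ⇒ h·k1=z·y_n;  k2=λ(1+3/5z)y_n ⇒ h·k2=z(1+3/5z)y_n
  y_{n+1}/y_n = 1 − 3/11z + 14/11z(1+3/5z) = 1 + z + 42/55z²
  Hence R(z) = 1 + z + 42/55z².

Boundary: |R(x)|=1, x<0.
x=-1.32: |R|=1.0106
R=1: x+42/55x²=0 ⇒ x=−55/42=-1.3095; min R=1−1/(4·42/55)=0.6726>−1
Confirm numerically:
  x=-1.208: |R|=0.90635 <1
  x=-1.135: |R|=0.84874 <1
  x=-0.983: |R|=0.75489 <1
  x=-0.657: |R|=0.67262 <1
  x=-1.812: |R|=1.69528 >1
  x=-1.580: |R|=1.32634 >1
So |R|<1 on (-1.3095, 0).

(-1.3095,0); λ=-5 ⇒ h* = (55/42)/5 = 0.2619.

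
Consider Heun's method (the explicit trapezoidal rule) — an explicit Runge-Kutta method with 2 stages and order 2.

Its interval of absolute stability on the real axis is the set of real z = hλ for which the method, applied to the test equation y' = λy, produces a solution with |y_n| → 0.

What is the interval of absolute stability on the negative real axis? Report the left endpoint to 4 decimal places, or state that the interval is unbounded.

Test eqn y'=λy, z=hλ:
  order 2, 2-stage ⇒ R(z)=1+z+z^2/2
  (e.g. R(-1.78)=0.80420, |R|=0.80420)

Solve |R(x)|<1 on ℝ⁻.
x=-1.78: |R|=0.8042
|R(-2.39)|=1.4661 |R(-1.43)|=0.5924 |R(-1.38)|=0.5722
Bisect:
  x_lo=-2.7063 |R|=1.9558  x_hi=-0.3703 |R|=0.6983
  mid=-1.53831 |R|=0.64489 →hi
  mid=-2.12232 |R|=1.12980 →lo
  mid=-1.83032 |R|=0.84471 →hi
  mid=-1.97632 |R|=0.97660 →hi
  mid=-2.04932 |R|=1.05054 →lo
  mid=-2.01282 |R|=1.01290 →lo
  mid=-1.99457 |R|=0.99459 →hi
  mid=-2.00370 |R|=1.00370 →lo
  ...
  [-2.00013,-1.99999] ⇒ x*=-2.0000
So |R|<1 on (-2.0000, 0).

z∈(-2.0000,0).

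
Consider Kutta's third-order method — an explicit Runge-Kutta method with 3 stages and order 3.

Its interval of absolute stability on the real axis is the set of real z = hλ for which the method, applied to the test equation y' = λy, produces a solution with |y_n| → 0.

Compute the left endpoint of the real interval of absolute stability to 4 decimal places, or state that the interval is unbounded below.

With y'=λy (z=hλ):
  order 3, 3-stage ⇒ R(z)=1+z+z^2/2+z^3/6
  (e.g. R(-1.28)=0.18967, |R|=0.18967)

Boundary: |R(x)|=1, x<0.
x=-1.28: |R|=0.1897
|R(-2.74)|=1.4147 |R(-2.61)|=1.1672 |R(-1.73)|=0.0965
Bisect:
  x_lo=-3.2935 |R|=2.8242  x_hi=-0.1159 |R|=0.8906
  mid=-1.70472 |R|=0.07735 →hi
  mid=-2.49912 |R|=0.97774 →hi
  mid=-2.89633 |R|=1.75138 →lo
  mid=-2.69772 |R|=1.33108 →lo
  mid=-2.59842 |R|=1.14653 →lo
  mid=-2.54877 |R|=1.06023 →lo
  mid=-2.52395 |R|=1.01851 →lo
  mid=-2.51154 |R|=0.99801 →hi
  mid=-2.51774 |R|=1.00823 →lo
  ...
  [-2.51289,-2.51270] ⇒ x*=-2.5127
So |R|<1 on (-2.5127, 0).

left endpoint -2.5127.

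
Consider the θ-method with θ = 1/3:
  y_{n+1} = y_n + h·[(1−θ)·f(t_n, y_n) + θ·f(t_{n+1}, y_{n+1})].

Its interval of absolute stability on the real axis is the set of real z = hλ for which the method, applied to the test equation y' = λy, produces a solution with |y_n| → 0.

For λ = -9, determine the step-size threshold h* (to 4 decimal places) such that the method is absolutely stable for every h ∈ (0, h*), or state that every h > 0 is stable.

(-6.0000,0); λ=-9 ⇒ h* = (6)/9 = 0.6667.

With y'=λy (z=hλ):
  y_{n+1} = y_n + z·[2/3·y_n + 1/3·y_{n+1}] ⇒ (1 − 1/3z)y_{n+1} = (1 + 2/3z)y_n
  Hence R(z) = (1 + 2/3z)/(1 − 1/3z).

Need |R(x)|<1, x<0.
x=-0.75: |R|=0.4000
R=−1: 1+2/3x = −1+1/3x ⇒ -1/3x=2 ⇒ x=2/(-1/3)=-6.0000
Confirm numerically:
  x=-5.853: |R|=0.98340 <1
  x=-3.704: |R|=0.65752 <1
  x=-3.392: |R|=0.59199 <1
  x=-6.593: |R|=1.06182 >1
  x=-6.032: |R|=1.00354 >1
Interval (-6.0000, 0).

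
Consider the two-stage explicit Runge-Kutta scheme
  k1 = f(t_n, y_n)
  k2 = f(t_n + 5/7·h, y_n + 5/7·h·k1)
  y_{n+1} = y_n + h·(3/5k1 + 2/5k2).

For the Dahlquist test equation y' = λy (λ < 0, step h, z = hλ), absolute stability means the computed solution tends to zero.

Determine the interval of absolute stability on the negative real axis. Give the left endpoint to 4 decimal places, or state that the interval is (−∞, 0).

(-3.5000, 0).

On y'=λy, z=hλ:
  k1=λy_n ⇒ h·k1=z·y_n;  k2=λ(1+5/7z)y_n ⇒ h·k2=z(1+5/7z)y_n
  y_{n+1}/y_n = 1 + 3/5z + 2/5z(1+5/7z) = 1 + z + 2/7z²
  Hence R(z) = 1 + z + 2/7z².

Find x<0 with |R(x)|<1.
x=-0.76: |R|=0.4050
R=1: x+2/7x²=0 ⇒ x=−7/2=-3.5000; min R=1−1/(4·2/7)=0.1250>−1
Confirm numerically:
  x=-3.065: |R|=0.61906 <1
  x=-2.751: |R|=0.41129 <1
  x=-2.008: |R|=0.14402 <1
  x=-4.083: |R|=1.68011 >1
  x=-3.665: |R|=1.17278 >1
Interval (-3.5000, 0).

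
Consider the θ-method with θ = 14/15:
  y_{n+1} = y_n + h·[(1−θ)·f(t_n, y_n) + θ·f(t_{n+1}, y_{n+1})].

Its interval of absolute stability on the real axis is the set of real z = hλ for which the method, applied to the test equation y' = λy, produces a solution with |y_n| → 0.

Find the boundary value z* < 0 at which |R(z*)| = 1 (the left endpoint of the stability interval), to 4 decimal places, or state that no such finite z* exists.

On y'=λy, z=hλ:
  y_{n+1} = y_n + z·[1/15·y_n + 14/15·y_{n+1}] ⇒ (1 − 14/15z)y_{n+1} = (1 + 1/15z)y_n
  Hence R(z) = (1 + 1/15z)/(1 − 14/15z).

Solve |R(x)|<1 on ℝ⁻.
x=-1.1: |R|=0.4572
x=-2: |R|=0.3023
x=-10: |R|=0.0323
x=-100: |R|=0.0601
θ=14/15≥1/2 ⇒ |1+1/15x|<|1−14/15x| ∀x<0 ⇒ interval (−∞,0).

interval (−∞, 0).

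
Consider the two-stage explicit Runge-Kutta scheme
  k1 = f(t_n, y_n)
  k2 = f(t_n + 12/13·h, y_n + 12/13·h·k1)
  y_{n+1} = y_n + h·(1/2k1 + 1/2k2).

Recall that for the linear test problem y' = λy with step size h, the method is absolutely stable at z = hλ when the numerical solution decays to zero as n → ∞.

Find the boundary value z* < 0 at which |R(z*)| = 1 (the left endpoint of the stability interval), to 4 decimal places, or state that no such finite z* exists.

left endpoint -2.1667.

With y'=λy (z=hλ):
  k1=λy_n ⇒ h·k1=z·y_n;  k2=λ(1+12/13z)y_n ⇒ h·k2=z(1+12/13z)y_n
  y_{n+1}/y_n = 1 + 1/2z + 1/2z(1+12/13z) = 1 + z + 6/13z²
  R(z) = 1 + z + 6/13z².

Find x<0 with |R(x)|<1.
x=-1.47: |R|=0.5273
R=1: x+6/13x²=0 ⇒ x=−13/6=-2.1667; min R=1−1/(4·6/13)=0.4583>−1
Confirm numerically:
  x=-2.007: |R|=0.85210 <1
  x=-1.650: |R|=0.60654 <1
  x=-0.911: |R|=0.47204 <1
  x=-2.382: |R|=1.23673 >1
  x=-2.335: |R|=1.18141 >1
  x=-2.223: |R|=1.05780 >1
Stable set (-2.1667, 0).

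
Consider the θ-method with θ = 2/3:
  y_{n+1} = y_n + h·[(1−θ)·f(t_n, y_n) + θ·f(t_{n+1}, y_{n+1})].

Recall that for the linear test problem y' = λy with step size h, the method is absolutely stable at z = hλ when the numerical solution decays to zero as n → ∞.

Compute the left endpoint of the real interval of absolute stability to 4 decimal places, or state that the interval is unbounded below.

unbounded; (−∞, 0).

Test eqn y'=λy, z=hλ:
  y_{n+1} = y_n + z·[1/3·y_n + 2/3·y_{n+1}] ⇒ (1 − 2/3z)y_{n+1} = (1 + 1/3z)y_n
  ⇒ R(z) = (1 + 1/3z)/(1 − 2/3z).

Solve |R(x)|<1 on ℝ⁻.
x=-0.72: |R|=0.5135
x=-2: |R|=0.1429
x=-10: |R|=0.3043
x=-100: |R|=0.4778
θ=2/3≥1/2 ⇒ |1+1/3x|<|1−2/3x| ∀x<0 ⇒ stable on all of ℝ⁻.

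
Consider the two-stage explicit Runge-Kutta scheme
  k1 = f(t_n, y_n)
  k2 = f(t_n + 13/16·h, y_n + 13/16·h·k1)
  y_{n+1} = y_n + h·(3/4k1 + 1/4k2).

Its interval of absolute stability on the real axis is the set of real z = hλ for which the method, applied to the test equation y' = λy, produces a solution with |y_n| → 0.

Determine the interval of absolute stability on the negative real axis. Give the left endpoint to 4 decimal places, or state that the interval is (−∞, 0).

With y'=λy (z=hλ):
  k1=λy_n ⇒ h·k1=z·y_n;  k2=λ(1+13/16z)y_n ⇒ h·k2=z(1+13/16z)y_n
  y_{n+1}/y_n = 1 + 3/4z + 1/4z(1+13/16z) = 1 + z + 13/64z²
  Hence R(z) = 1 + z + 13/64z².

Need |R(x)|<1, x<0.
x=-0.67: |R|=0.4212
R=1: x+13/64x²=0 ⇒ x=−64/13=-4.9231; min R=1−1/(4·13/64)=-0.2308>−1
Confirm numerically:
  x=-3.550: |R|=0.00988 <1
  x=-2.789: |R|=0.20899 <1
  x=-2.646: |R|=0.22386 <1
  x=-2.473: |R|=0.23074 <1
  x=-5.426: |R|=1.55430 >1
  x=-5.112: |R|=1.19617 >1
So |R|<1 on (-4.9231, 0).

(-4.9231, 0).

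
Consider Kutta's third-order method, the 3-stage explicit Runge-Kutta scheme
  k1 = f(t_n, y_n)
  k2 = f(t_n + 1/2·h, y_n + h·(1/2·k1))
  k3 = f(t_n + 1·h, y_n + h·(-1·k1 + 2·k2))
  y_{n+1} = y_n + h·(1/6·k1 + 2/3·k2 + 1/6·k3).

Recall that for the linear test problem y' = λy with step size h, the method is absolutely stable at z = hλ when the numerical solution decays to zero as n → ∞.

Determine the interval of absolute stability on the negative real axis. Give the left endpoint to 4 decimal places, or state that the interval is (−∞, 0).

Test eqn y'=λy, z=hλ:
  order 3, 3-stage ⇒ R(z)=1+z+z^2/2+z^3/6
  (e.g. R(-1.17)=0.24751, |R|=0.24751)

Find x<0 with |R(x)|<1.
x=-1.17: |R|=0.2475
|R(-2.16)|=0.5068 |R(-1.65)|=0.0374 |R(-0.78)|=0.4451
Bisect:
  x_lo=-2.8127 |R|=1.5658  x_hi=-0.3457 |R|=0.7072
  mid=-1.57921 |R|=0.01134 →hi
  mid=-2.19597 |R|=0.54976 →hi
  mid=-2.50435 |R|=0.98626 →hi
  mid=-2.65855 |R|=1.25632 →lo
  mid=-2.58145 |R|=1.11659 →lo
  mid=-2.54290 |R|=1.05028 →lo
  mid=-2.52363 |R|=1.01798 →lo
  mid=-2.51399 |R|=1.00205 →lo
  ...
  [-2.51279,-2.51264] ⇒ x*=-2.5127
So |R|<1 on (-2.5127, 0).

(-2.5127, 0).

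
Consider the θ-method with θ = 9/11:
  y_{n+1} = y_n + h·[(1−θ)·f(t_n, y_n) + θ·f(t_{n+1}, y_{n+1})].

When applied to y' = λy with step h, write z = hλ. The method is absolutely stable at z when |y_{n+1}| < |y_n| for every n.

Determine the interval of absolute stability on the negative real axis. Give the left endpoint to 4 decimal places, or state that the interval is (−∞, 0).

unbounded; (−∞, 0).

Test eqn y'=λy, z=hλ:
  y_{n+1} = y_n + z·[2/11·y_n + 9/11·y_{n+1}] ⇒ (1 − 9/11z)y_{n+1} = (1 + 2/11z)y_n
  so R(z) = (1 + 2/11z)/(1 − 9/11z).

Need |R(x)|<1, x<0.
x=-0.98: |R|=0.4561
x=-2: |R|=0.2414
x=-10: |R|=0.0891
x=-100: |R|=0.2075
θ=9/11≥1/2 ⇒ |1+2/11x|<|1−9/11x| ∀x<0 ⇒ interval (−∞,0).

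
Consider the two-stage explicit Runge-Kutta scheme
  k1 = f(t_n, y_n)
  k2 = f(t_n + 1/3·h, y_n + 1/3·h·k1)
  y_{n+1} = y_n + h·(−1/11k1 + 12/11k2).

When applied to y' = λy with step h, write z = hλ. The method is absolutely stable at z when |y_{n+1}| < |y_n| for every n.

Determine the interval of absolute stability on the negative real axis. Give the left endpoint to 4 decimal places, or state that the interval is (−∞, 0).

Test eqn y'=λy, z=hλ:
  k1=λy_n ⇒ h·k1=z·y_n;  k2=λ(1+1/3z)y_n ⇒ h·k2=z(1+1/3z)y_n
  y_{n+1}/y_n = 1 − 1/11z + 12/11z(1+1/3z) = 1 + z + 4/11z²
  R(z) = 1 + z + 4/11z².

Boundary: |R(x)|=1, x<0.
x=-0.87: |R|=0.4052
R=1: x+4/11x²=0 ⇒ x=−11/4=-2.7500; min R=1−1/(4·4/11)=0.3125>−1
Confirm numerically:
  x=-2.082: |R|=0.49426 <1
  x=-1.329: |R|=0.31327 <1
  x=-1.155: |R|=0.33010 <1
  x=-3.080: |R|=1.36960 >1
  x=-2.839: |R|=1.09188 >1
So |R|<1 on (-2.7500, 0).

(-2.7500, 0).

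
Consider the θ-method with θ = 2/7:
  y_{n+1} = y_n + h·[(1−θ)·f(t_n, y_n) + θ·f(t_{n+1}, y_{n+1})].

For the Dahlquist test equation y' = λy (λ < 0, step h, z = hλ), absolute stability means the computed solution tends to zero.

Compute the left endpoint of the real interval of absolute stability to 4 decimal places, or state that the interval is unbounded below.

left endpoint -4.6667.

Test eqn y'=λy, z=hλ:
  y_{n+1} = y_n + z·[5/7·y_n + 2/7·y_{n+1}] ⇒ (1 − 2/7z)y_{n+1} = (1 + 5/7z)y_n
  ⇒ R(z) = (1 + 5/7z)/(1 − 2/7z).

Solve |R(x)|<1 on ℝ⁻.
x=-0.68: |R|=0.4306
R=−1: 1+5/7x = −1+2/7x ⇒ -3/7x=2 ⇒ x=2/(-3/7)=-4.6667
Confirm numerically:
  x=-4.187: |R|=0.90640 <1
  x=-3.622: |R|=0.77998 <1
  x=-2.819: |R|=0.56140 <1
  x=-2.536: |R|=0.47051 <1
  x=-5.023: |R|=1.06271 >1
  x=-4.975: |R|=1.05457 >1
  x=-4.748: |R|=1.01479 >1
So |R|<1 on (-4.6667, 0).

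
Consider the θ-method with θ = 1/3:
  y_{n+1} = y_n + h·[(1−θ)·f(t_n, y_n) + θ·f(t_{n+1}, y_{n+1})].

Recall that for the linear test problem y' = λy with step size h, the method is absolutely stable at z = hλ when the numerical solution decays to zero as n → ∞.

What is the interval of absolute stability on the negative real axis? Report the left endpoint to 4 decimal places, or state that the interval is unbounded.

On y'=λy, z=hλ:
  y_{n+1} = y_n + z·[2/3·y_n + 1/3·y_{n+1}] ⇒ (1 − 1/3z)y_{n+1} = (1 + 2/3z)y_n
  Hence R(z) = (1 + 2/3z)/(1 − 1/3z).

Solve |R(x)|<1 on ℝ⁻.
x=-1.53: |R|=0.0132
R=−1: 1+2/3x = −1+1/3x ⇒ -1/3x=2 ⇒ x=2/(-1/3)=-6.0000
Confirm numerically:
  x=-5.099: |R|=0.88875 <1
  x=-2.875: |R|=0.46809 <1
  x=-2.709: |R|=0.42354 <1
  x=-6.544: |R|=1.05700 >1
  x=-6.124: |R|=1.01359 >1
  x=-6.088: |R|=1.00968 >1
Stable set (-6.0000, 0).

(-6.0000, 0).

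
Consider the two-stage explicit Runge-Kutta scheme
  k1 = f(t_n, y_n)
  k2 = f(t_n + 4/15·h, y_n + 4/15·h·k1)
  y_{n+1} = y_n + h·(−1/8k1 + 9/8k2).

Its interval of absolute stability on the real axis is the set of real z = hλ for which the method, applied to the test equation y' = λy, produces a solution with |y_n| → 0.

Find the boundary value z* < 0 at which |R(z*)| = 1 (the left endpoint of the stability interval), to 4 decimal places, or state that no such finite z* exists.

z* = -3.3333.

Test eqn y'=λy, z=hλ:
  k1=λy_n ⇒ h·k1=z·y_n;  k2=λ(1+4/15z)y_n ⇒ h·k2=z(1+4/15z)y_n
  y_{n+1}/y_n = 1 − 1/8z + 9/8z(1+4/15z) = 1 + z + 3/10z²
  Hence R(z) = 1 + z + 3/10z².

Need |R(x)|<1, x<0.
x=-0.53: |R|=0.5543
R=1: x+3/10x²=0 ⇒ x=−10/3=-3.3333; min R=1−1/(4·3/10)=0.1667>−1
Confirm numerically:
  x=-2.759: |R|=0.52462 <1
  x=-2.753: |R|=0.52070 <1
  x=-2.193: |R|=0.24977 <1
  x=-2.085: |R|=0.21917 <1
  x=-3.703: |R|=1.41066 >1
  x=-3.691: |R|=1.39604 >1
  x=-3.368: |R|=1.03503 >1
Stable set (-3.3333, 0).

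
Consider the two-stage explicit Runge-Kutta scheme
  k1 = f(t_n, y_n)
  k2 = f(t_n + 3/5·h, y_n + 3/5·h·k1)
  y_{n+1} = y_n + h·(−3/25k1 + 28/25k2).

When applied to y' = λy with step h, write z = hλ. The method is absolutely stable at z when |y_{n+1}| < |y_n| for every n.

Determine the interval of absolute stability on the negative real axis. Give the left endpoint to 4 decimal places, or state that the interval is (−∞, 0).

Test eqn y'=λy, z=hλ:
  k1=λy_n ⇒ h·k1=z·y_n;  k2=λ(1+3/5z)y_n ⇒ h·k2=z(1+3/5z)y_n
  y_{n+1}/y_n = 1 − 3/25z + 28/25z(1+3/5z) = 1 + z + 84/125z²
  ⇒ R(z) = 1 + z + 84/125z².

Boundary: |R(x)|=1, x<0.
x=-0.49: |R|=0.6713
R=1: x+84/125x²=0 ⇒ x=−125/84=-1.4881; min R=1−1/(4·84/125)=0.6280>−1
Confirm numerically:
  x=-1.173: |R|=0.75162 <1
  x=-1.001: |R|=0.67234 <1
  x=-0.828: |R|=0.63271 <1
  x=-2.048: |R|=1.77057 >1
  x=-2.012: |R|=1.70835 >1
  x=-1.908: |R|=1.53839 >1
So |R|<1 on (-1.4881, 0).

z∈(-1.4881,0).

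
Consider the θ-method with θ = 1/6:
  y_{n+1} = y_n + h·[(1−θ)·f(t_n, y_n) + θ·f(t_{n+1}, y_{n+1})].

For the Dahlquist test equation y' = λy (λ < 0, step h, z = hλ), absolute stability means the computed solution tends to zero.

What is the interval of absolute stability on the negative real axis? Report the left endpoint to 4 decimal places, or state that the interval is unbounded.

On y'=λy, z=hλ:
  y_{n+1} = y_n + z·[5/6·y_n + 1/6·y_{n+1}] ⇒ (1 − 1/6z)y_{n+1} = (1 + 5/6z)y_n
  ⇒ R(z) = (1 + 5/6z)/(1 − 1/6z).

Find x<0 with |R(x)|<1.
x=-0.36: |R|=0.6604
R=−1: 1+5/6x = −1+1/6x ⇒ -2/3x=2 ⇒ x=2/(-2/3)=-3.0000
Confirm numerically:
  x=-2.680: |R|=0.85253 <1
  x=-2.567: |R|=0.79783 <1
  x=-1.395: |R|=0.13185 <1
  x=-3.546: |R|=1.22879 >1
  x=-3.389: |R|=1.16573 >1
  x=-3.124: |R|=1.05436 >1
Interval (-3.0000, 0).

z∈(-3.0000,0).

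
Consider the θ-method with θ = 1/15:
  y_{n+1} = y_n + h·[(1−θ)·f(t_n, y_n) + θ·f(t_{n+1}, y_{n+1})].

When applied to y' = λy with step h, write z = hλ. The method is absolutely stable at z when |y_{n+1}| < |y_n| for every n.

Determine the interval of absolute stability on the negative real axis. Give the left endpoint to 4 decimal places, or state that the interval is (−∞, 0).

z∈(-2.3077,0).

Set f=λy, z=hλ:
  y_{n+1} = y_n + z·[14/15·y_n + 1/15·y_{n+1}] ⇒ (1 − 1/15z)y_{n+1} = (1 + 14/15z)y_n
  so R(z) = (1 + 14/15z)/(1 − 1/15z).

Find x<0 with |R(x)|<1.
x=-0.49: |R|=0.5255
R=−1: 1+14/15x = −1+1/15x ⇒ -13/15x=2 ⇒ x=2/(-13/15)=-2.3077
Confirm numerically:
  x=-1.913: |R|=0.69662 <1
  x=-1.816: |R|=0.61989 <1
  x=-1.443: |R|=0.31637 <1
  x=-2.459: |R|=1.11266 >1
  x=-2.410: |R|=1.07639 >1
Interval (-2.3077, 0).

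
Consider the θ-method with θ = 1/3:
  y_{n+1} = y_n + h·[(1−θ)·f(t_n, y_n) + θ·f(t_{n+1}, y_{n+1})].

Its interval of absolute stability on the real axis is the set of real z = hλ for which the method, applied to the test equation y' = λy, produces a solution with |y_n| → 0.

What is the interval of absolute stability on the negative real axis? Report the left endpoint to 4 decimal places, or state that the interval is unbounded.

z∈(-6.0000,0).

Set f=λy, z=hλ:
  y_{n+1} = y_n + z·[2/3·y_n + 1/3·y_{n+1}] ⇒ (1 − 1/3z)y_{n+1} = (1 + 2/3z)y_n
  R(z) = (1 + 2/3z)/(1 − 1/3z).

Need |R(x)|<1, x<0.
x=-0.54: |R|=0.5424
R=−1: 1+2/3x = −1+1/3x ⇒ -1/3x=2 ⇒ x=2/(-1/3)=-6.0000
Confirm numerically:
  x=-5.095: |R|=0.88820 <1
  x=-3.666: |R|=0.64986 <1
  x=-2.903: |R|=0.47535 <1
  x=-2.529: |R|=0.37222 <1
  x=-6.450: |R|=1.04762 >1
  x=-6.245: |R|=1.02650 >1
  x=-6.161: |R|=1.01757 >1
So |R|<1 on (-6.0000, 0).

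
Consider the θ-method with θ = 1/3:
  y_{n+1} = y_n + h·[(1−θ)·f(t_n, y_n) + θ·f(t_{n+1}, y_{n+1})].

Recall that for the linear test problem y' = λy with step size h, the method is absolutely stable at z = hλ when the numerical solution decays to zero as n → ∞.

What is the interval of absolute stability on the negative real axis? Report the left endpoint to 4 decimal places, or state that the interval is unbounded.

(-6.0000, 0).

Set f=λy, z=hλ:
  y_{n+1} = y_n + z·[2/3·y_n + 1/3·y_{n+1}] ⇒ (1 − 1/3z)y_{n+1} = (1 + 2/3z)y_n
  ⇒ R(z) = (1 + 2/3z)/(1 − 1/3z).

Solve |R(x)|<1 on ℝ⁻.
x=-1.3: |R|=0.0930
R=−1: 1+2/3x = −1+1/3x ⇒ -1/3x=2 ⇒ x=2/(-1/3)=-6.0000
Confirm numerically:
  x=-5.091: |R|=0.88765 <1
  x=-4.436: |R|=0.78967 <1
  x=-3.794: |R|=0.67530 <1
  x=-3.195: |R|=0.54722 <1
  x=-6.522: |R|=1.05482 >1
  x=-6.469: |R|=1.04953 >1
So |R|<1 on (-6.0000, 0).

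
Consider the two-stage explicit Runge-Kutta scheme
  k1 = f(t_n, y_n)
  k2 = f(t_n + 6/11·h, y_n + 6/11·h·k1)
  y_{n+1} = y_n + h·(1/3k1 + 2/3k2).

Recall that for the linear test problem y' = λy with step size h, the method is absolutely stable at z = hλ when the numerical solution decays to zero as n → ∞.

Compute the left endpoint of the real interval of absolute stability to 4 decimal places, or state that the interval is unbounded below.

left endpoint -2.7500.

On y'=λy, z=hλ:
  k1=λy_n ⇒ h·k1=z·y_n;  k2=λ(1+6/11z)y_n ⇒ h·k2=z(1+6/11z)y_n
  y_{n+1}/y_n = 1 + 1/3z + 2/3z(1+6/11z) = 1 + z + 4/11z²
  ⇒ R(z) = 1 + z + 4/11z².

Solve |R(x)|<1 on ℝ⁻.
x=-1.32: |R|=0.3136
R=1: x+4/11x²=0 ⇒ x=−11/4=-2.7500; min R=1−1/(4·4/11)=0.3125>−1
Confirm numerically:
  x=-2.711: |R|=0.96155 <1
  x=-2.634: |R|=0.88889 <1
  x=-2.149: |R|=0.53035 <1
  x=-2.023: |R|=0.46519 <1
  x=-3.075: |R|=1.36341 >1
  x=-3.029: |R|=1.30731 >1
Interval (-2.7500, 0).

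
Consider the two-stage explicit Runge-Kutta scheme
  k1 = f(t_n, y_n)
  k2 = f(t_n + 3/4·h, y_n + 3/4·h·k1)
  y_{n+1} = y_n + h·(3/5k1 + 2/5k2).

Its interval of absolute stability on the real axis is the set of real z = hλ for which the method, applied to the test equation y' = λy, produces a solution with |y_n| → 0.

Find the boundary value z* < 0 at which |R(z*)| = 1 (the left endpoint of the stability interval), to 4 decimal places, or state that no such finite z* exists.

left endpoint -3.3333.

Set f=λy, z=hλ:
  k1=λy_n ⇒ h·k1=z·y_n;  k2=λ(1+3/4z)y_n ⇒ h·k2=z(1+3/4z)y_n
  y_{n+1}/y_n = 1 + 3/5z + 2/5z(1+3/4z) = 1 + z + 3/10z²
  R(z) = 1 + z + 3/10z².

Need |R(x)|<1, x<0.
x=-0.77: |R|=0.4079
R=1: x+3/10x²=0 ⇒ x=−10/3=-3.3333; min R=1−1/(4·3/10)=0.1667>−1
Confirm numerically:
  x=-2.775: |R|=0.53519 <1
  x=-2.470: |R|=0.36027 <1
  x=-2.247: |R|=0.26770 <1
  x=-3.698: |R|=1.40456 >1
  x=-3.454: |R|=1.12503 >1
So |R|<1 on (-3.3333, 0).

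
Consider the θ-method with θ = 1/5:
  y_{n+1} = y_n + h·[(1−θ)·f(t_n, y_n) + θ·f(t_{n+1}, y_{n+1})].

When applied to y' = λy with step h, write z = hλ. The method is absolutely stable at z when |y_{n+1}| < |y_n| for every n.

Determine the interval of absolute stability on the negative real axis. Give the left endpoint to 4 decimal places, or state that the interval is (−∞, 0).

With y'=λy (z=hλ):
  y_{n+1} = y_n + z·[4/5·y_n + 1/5·y_{n+1}] ⇒ (1 − 1/5z)y_{n+1} = (1 + 4/5z)y_n
  so R(z) = (1 + 4/5z)/(1 − 1/5z).

Find x<0 with |R(x)|<1.
x=-1.21: |R|=0.0258
R=−1: 1+4/5x = −1+1/5x ⇒ -3/5x=2 ⇒ x=2/(-3/5)=-3.3333
Confirm numerically:
  x=-2.730: |R|=0.76585 <1
  x=-2.445: |R|=0.64204 <1
  x=-2.187: |R|=0.52150 <1
  x=-1.478: |R|=0.14078 <1
  x=-3.758: |R|=1.14547 >1
  x=-3.478: |R|=1.05119 >1
Interval (-3.3333, 0).

(-3.3333, 0).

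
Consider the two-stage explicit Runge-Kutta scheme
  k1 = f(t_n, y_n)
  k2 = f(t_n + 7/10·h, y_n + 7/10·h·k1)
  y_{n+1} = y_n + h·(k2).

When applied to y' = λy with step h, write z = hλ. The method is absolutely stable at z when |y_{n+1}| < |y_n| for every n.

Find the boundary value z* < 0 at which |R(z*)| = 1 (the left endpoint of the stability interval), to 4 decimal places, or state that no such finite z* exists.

On y'=λy, z=hλ:
  k1=λy_n ⇒ h·k1=z·y_n;  k2=λ(1+7/10z)y_n ⇒ h·k2=z(1+7/10z)y_n
  y_{n+1}/y_n = 1 + z(1+7/10z) = 1 + z + 7/10z²
  R(z) = 1 + z + 7/10z².

Solve |R(x)|<1 on ℝ⁻.
x=-0.78: |R|=0.6459
R=1: x+7/10x²=0 ⇒ x=−10/7=-1.4286; min R=1−1/(4·7/10)=0.6429>−1
Confirm numerically:
  x=-0.958: |R|=0.68443 <1
  x=-0.816: |R|=0.65010 <1
  x=-0.747: |R|=0.64361 <1
  x=-0.686: |R|=0.64342 <1
  x=-1.692: |R|=1.31200 >1
  x=-1.514: |R|=1.09054 >1
So |R|<1 on (-1.4286, 0).

z* = -1.4286.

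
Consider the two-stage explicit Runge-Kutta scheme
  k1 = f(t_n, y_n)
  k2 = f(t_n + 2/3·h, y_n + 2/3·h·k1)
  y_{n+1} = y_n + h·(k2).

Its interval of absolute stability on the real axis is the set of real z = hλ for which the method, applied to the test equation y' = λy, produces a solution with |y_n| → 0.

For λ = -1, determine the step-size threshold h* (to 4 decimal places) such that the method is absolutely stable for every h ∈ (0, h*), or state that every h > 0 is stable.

(-1.5000,0); λ=-1 ⇒ h* = (3/2)/1 = 1.5000.

On y'=λy, z=hλ:
  k1=λy_n ⇒ h·k1=z·y_n;  k2=λ(1+2/3z)y_n ⇒ h·k2=z(1+2/3z)y_n
  y_{n+1}/y_n = 1 + z(1+2/3z) = 1 + z + 2/3z²
  so R(z) = 1 + z + 2/3z².

Solve |R(x)|<1 on ℝ⁻.
x=-0.67: |R|=0.6293
R=1: x+2/3x²=0 ⇒ x=−3/2=-1.5000; min R=1−1/(4·2/3)=0.6250>−1
Confirm numerically:
  x=-1.447: |R|=0.94887 <1
  x=-1.426: |R|=0.92965 <1
  x=-0.857: |R|=0.63263 <1
  x=-1.995: |R|=1.65835 >1
  x=-1.621: |R|=1.13076 >1
Interval (-1.5000, 0).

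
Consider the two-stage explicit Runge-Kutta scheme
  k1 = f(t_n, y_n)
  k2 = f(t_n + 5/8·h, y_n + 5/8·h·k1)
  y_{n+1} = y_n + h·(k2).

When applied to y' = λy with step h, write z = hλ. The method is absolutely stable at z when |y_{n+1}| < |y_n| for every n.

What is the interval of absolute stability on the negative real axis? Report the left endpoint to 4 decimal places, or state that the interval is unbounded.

(-1.6000, 0).

On y'=λy, z=hλ:
  k1=λy_n ⇒ h·k1=z·y_n;  k2=λ(1+5/8z)y_n ⇒ h·k2=z(1+5/8z)y_n
  y_{n+1}/y_n = 1 + z(1+5/8z) = 1 + z + 5/8z²
  ⇒ R(z) = 1 + z + 5/8z².

Solve |R(x)|<1 on ℝ⁻.
x=-0.8: |R|=0.6000
R=1: x+5/8x²=0 ⇒ x=−8/5=-1.6000; min R=1−1/(4·5/8)=0.6000>−1
Confirm numerically:
  x=-1.579: |R|=0.97928 <1
  x=-1.233: |R|=0.71718 <1
  x=-0.836: |R|=0.60081 <1
  x=-1.997: |R|=1.49551 >1
  x=-1.890: |R|=1.34256 >1
  x=-1.838: |R|=1.27340 >1
Interval (-1.6000, 0).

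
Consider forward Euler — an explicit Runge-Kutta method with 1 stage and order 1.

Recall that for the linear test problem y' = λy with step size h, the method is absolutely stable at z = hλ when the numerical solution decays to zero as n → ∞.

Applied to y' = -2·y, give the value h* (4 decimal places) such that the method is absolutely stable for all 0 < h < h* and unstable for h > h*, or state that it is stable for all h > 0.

(-2.0000,0); λ=-2 ⇒ h* = 1.0000.

With y'=λy (z=hλ):
  order 1, 1-stage ⇒ R(z)=1+z
  (e.g. R(-1.37)=-0.37000, |R|=0.37000)

Need |R(x)|<1, x<0.
x=-1.37: |R|=0.3700
|R(-1.06)|=0.0600 |R(-0.92)|=0.0800 |R(-0.5)|=0.5000
Bisect:
  x_lo=-2.8915 |R|=1.8915  x_hi=-0.1971 |R|=0.8029
  mid=-1.54431 |R|=0.54431 →hi
  mid=-2.21793 |R|=1.21793 →lo
  mid=-1.88112 |R|=0.88112 →hi
  mid=-2.04952 |R|=1.04952 →lo
  mid=-1.96532 |R|=0.96532 →hi
  mid=-2.00742 |R|=1.00742 →lo
  mid=-1.98637 |R|=0.98637 →hi
  mid=-1.99690 |R|=0.99690 →hi
  ...
  [-2.00002,-1.99986] ⇒ x*=-2.0000
Stable set (-2.0000, 0).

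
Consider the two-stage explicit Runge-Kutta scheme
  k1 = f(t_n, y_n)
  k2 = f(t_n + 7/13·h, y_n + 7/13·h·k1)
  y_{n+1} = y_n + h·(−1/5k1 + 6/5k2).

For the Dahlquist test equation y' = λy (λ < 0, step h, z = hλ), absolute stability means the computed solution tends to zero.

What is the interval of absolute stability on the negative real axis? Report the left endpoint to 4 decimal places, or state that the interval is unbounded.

Set f=λy, z=hλ:
  k1=λy_n ⇒ h·k1=z·y_n;  k2=λ(1+7/13z)y_n ⇒ h·k2=z(1+7/13z)y_n
  y_{n+1}/y_n = 1 − 1/5z + 6/5z(1+7/13z) = 1 + z + 42/65z²
  so R(z) = 1 + z + 42/65z².

Find x<0 with |R(x)|<1.
x=-1.68: |R|=1.1437
R=1: x+42/65x²=0 ⇒ x=−65/42=-1.5476; min R=1−1/(4·42/65)=0.6131>−1
Confirm numerically:
  x=-1.497: |R|=0.95104 <1
  x=-0.937: |R|=0.63030 <1
  x=-0.747: |R|=0.61356 <1
  x=-2.000: |R|=1.58462 >1
  x=-1.840: |R|=1.34762 >1
  x=-1.596: |R|=1.04989 >1
So |R|<1 on (-1.5476, 0).

z∈(-1.5476,0).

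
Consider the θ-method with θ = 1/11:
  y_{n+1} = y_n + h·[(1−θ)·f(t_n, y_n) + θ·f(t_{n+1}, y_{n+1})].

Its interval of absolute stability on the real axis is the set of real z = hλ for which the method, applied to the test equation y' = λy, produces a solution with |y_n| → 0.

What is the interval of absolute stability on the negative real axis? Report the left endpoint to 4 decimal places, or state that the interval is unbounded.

On y'=λy, z=hλ:
  y_{n+1} = y_n + z·[10/11·y_n + 1/11·y_{n+1}] ⇒ (1 − 1/11z)y_{n+1} = (1 + 10/11z)y_n
  Hence R(z) = (1 + 10/11z)/(1 − 1/11z).

Solve |R(x)|<1 on ℝ⁻.
x=-1.2: |R|=0.0820
R=−1: 1+10/11x = −1+1/11x ⇒ -9/11x=2 ⇒ x=2/(-9/11)=-2.4444
Confirm numerically:
  x=-2.412: |R|=0.97823 <1
  x=-2.093: |R|=0.75842 <1
  x=-1.841: |R|=0.57706 <1
  x=-1.402: |R|=0.24351 <1
  x=-2.876: |R|=1.27991 >1
  x=-2.822: |R|=1.24584 >1
Interval (-2.4444, 0).

z∈(-2.4444,0).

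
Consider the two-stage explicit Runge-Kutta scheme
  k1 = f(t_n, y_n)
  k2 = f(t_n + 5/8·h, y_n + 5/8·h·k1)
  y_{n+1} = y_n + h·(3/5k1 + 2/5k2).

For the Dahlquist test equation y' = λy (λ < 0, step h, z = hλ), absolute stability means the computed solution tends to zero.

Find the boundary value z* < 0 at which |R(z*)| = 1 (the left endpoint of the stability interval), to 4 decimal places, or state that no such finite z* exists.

With y'=λy (z=hλ):
  k1=λy_n ⇒ h·k1=z·y_n;  k2=λ(1+5/8z)y_n ⇒ h·k2=z(1+5/8z)y_n
  y_{n+1}/y_n = 1 + 3/5z + 2/5z(1+5/8z) = 1 + z + 1/4z²
  R(z) = 1 + z + 1/4z².

Find x<0 with |R(x)|<1.
x=-1.22: |R|=0.1521
R=1: x+1/4x²=0 ⇒ x=−4=-4.0000; min R=1−1/(4·1/4)=0.0000>−1
Confirm numerically:
  x=-3.943: |R|=0.94381 <1
  x=-3.255: |R|=0.39376 <1
  x=-2.941: |R|=0.22137 <1
  x=-1.841: |R|=0.00632 <1
  x=-4.594: |R|=1.68221 >1
  x=-4.568: |R|=1.64866 >1
  x=-4.323: |R|=1.34908 >1
So |R|<1 on (-4.0000, 0).

left endpoint -4.0000.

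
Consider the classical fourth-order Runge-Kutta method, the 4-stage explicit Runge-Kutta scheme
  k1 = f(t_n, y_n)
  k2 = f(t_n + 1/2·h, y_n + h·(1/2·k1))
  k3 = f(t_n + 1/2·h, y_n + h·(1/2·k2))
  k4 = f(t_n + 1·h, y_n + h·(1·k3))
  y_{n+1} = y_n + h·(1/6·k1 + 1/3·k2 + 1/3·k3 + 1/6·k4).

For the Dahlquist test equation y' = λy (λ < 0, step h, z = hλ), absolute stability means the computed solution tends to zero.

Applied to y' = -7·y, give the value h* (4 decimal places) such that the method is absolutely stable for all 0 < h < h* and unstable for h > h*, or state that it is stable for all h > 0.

(-2.7853,0); λ=-7 ⇒ h* = 0.3979.

Test eqn y'=λy, z=hλ:
  order 4, 4-stage ⇒ R(z)=1+z+z^2/2+z^3/6+z^4/24
  (e.g. R(-1.75)=0.27881, |R|=0.27881)

Boundary: |R(x)|=1, x<0.
x=-1.75: |R|=0.2788
|R(-1.66)|=0.2718 |R(-1.56)|=0.2708 |R(-1.09)|=0.3470
Bisect:
  x_lo=-3.6213 |R|=3.1864  x_hi=-0.1300 |R|=0.8781
  mid=-1.87564 |R|=0.29930 →hi
  mid=-2.74848 |R|=0.94591 →hi
  mid=-3.18491 |R|=1.78970 →lo
  mid=-2.96669 |R|=1.30976 →lo
  mid=-2.85759 |R|=1.11458 →lo
  mid=-2.80304 |R|=1.02708 →lo
  mid=-2.77576 |R|=0.98572 →hi
  mid=-2.78940 |R|=1.00621 →lo
  ...
  [-2.78535,-2.78514] ⇒ x*=-2.7853
Stable set (-2.7853, 0).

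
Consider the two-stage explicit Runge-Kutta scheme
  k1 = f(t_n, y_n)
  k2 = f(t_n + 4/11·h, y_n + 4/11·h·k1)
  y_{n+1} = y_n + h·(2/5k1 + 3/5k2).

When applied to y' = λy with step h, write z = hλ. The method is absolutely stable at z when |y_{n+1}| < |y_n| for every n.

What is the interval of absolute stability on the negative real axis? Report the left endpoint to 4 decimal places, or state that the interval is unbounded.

z∈(-4.5833,0).

On y'=λy, z=hλ:
  k1=λy_n ⇒ h·k1=z·y_n;  k2=λ(1+4/11z)y_n ⇒ h·k2=z(1+4/11z)y_n
  y_{n+1}/y_n = 1 + 2/5z + 3/5z(1+4/11z) = 1 + z + 12/55z²
  so R(z) = 1 + z + 12/55z².

Solve |R(x)|<1 on ℝ⁻.
x=-0.89: |R|=0.2828
R=1: x+12/55x²=0 ⇒ x=−55/12=-4.5833; min R=1−1/(4·12/55)=-0.1458>−1
Confirm numerically:
  x=-3.899: |R|=0.41784 <1
  x=-3.499: |R|=0.17220 <1
  x=-3.333: |R|=0.09076 <1
  x=-2.522: |R|=0.13426 <1
  x=-5.024: |R|=1.48303 >1
  x=-4.841: |R|=1.27215 >1
  x=-4.834: |R|=1.26438 >1
Interval (-4.5833, 0).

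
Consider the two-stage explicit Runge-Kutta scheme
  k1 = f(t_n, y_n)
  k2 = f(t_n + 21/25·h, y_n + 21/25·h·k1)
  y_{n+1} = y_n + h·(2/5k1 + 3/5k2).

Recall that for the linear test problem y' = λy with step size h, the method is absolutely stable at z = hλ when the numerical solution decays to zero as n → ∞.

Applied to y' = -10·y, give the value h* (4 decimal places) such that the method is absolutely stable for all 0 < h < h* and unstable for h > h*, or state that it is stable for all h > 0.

(-1.9841,0); λ=-10 ⇒ h* = (125/63)/10 = 0.1984.

With y'=λy (z=hλ):
  k1=λy_n ⇒ h·k1=z·y_n;  k2=λ(1+21/25z)y_n ⇒ h·k2=z(1+21/25z)y_n
  y_{n+1}/y_n = 1 + 2/5z + 3/5z(1+21/25z) = 1 + z + 63/125z²
  ⇒ R(z) = 1 + z + 63/125z².

Solve |R(x)|<1 on ℝ⁻.
x=-1.37: |R|=0.5760
R=1: x+63/125x²=0 ⇒ x=−125/63=-1.9841; min R=1−1/(4·63/125)=0.5040>−1
Confirm numerically:
  x=-1.641: |R|=0.71621 <1
  x=-1.533: |R|=0.65144 <1
  x=-1.418: |R|=0.59540 <1
  x=-0.909: |R|=0.50745 <1
  x=-2.539: |R|=1.71005 >1
  x=-2.524: |R|=1.68677 >1
  x=-2.270: |R|=1.32706 >1
Stable set (-1.9841, 0).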